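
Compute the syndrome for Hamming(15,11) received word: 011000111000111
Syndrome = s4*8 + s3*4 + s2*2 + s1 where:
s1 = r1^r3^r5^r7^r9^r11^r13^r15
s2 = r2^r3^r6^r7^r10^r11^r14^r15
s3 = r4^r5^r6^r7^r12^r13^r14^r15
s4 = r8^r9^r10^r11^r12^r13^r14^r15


s1=1, s2=1, s3=0, s4=1

Syndrome = 11 (error at position 11)


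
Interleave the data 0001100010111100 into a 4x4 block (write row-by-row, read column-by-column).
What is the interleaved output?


Matrix:
  0001
  1000
  1011
  1100
Read columns: 0111000100101010

0111000100101010


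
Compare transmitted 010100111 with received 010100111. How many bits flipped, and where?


XOR: 000000000

0 errors (received matches sent)


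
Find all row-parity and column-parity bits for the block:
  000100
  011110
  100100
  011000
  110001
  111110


Row parities: 100011
Column parities: 101001

Row P: 100011, Col P: 101001, Corner: 1


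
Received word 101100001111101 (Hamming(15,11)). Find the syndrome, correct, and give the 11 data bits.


Syndrome = 0: no error detected

Data: 10001111101 (no errors)


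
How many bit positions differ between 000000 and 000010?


XOR: 000010
Count of 1s: 1

1


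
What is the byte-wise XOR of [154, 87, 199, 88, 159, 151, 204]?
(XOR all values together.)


XOR chain: 154 ^ 87 ^ 199 ^ 88 ^ 159 ^ 151 ^ 204 = 150

150


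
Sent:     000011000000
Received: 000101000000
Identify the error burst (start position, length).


XOR: 000110000000

Burst at position 3, length 2


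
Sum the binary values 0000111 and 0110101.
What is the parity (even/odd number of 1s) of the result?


0000111 = 7
0110101 = 53
Sum = 60 = 111100
1s count = 4

even parity (4 ones in 111100)


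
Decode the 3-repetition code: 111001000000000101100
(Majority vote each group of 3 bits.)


Groups: 111, 001, 000, 000, 000, 101, 100
Majority votes: 1000010

1000010


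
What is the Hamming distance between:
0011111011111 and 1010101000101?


XOR: 1001010011010
Count of 1s: 6

6


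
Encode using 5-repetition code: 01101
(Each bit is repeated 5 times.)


Each bit -> 5 copies

0000011111111110000011111


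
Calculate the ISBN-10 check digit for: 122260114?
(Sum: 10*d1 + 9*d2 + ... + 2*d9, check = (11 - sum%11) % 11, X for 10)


Weighted sum: 109
109 mod 11 = 10

Check digit: 1


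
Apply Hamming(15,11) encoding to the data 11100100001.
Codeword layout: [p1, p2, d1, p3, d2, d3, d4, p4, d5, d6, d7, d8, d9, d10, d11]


Parity bits: p1=1, p2=0, p3=1, p4=0

101111000100001


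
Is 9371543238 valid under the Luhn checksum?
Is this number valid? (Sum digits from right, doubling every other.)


Luhn sum = 45
45 mod 10 = 5

Invalid (Luhn sum mod 10 = 5)


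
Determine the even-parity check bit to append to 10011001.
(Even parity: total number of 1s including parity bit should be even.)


Number of 1s in data: 4
Parity bit: 0

0


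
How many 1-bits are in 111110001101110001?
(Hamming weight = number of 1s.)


Counting 1s in 111110001101110001

11


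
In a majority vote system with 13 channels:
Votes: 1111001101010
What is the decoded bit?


Ones: 8 out of 13
Threshold: 7

1 (8/13 voted 1)


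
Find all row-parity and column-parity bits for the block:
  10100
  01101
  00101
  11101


Row parities: 0100
Column parities: 00001

Row P: 0100, Col P: 00001, Corner: 1


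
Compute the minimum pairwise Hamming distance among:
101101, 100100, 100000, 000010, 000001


Comparing all pairs, minimum distance: 1
Can detect 0 errors, correct 0 errors

1


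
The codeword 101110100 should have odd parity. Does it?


Number of 1s: 5

Yes, parity is correct (5 ones)


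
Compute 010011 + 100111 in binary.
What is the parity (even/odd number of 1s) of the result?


010011 = 19
100111 = 39
Sum = 58 = 111010
1s count = 4

even parity (4 ones in 111010)


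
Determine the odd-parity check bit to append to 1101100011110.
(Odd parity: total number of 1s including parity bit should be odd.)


Number of 1s in data: 8
Parity bit: 1

1


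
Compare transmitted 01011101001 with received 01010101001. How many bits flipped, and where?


XOR: 00001000000

1 error(s) at position(s): 4


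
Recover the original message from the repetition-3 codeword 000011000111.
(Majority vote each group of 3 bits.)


Groups: 000, 011, 000, 111
Majority votes: 0101

0101


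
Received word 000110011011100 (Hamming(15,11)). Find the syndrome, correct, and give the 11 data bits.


Syndrome = 10: error at position 10

Data: 01001111100 (corrected bit 10)


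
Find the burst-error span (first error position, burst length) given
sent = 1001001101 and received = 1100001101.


XOR: 0101000000

Burst at position 1, length 3


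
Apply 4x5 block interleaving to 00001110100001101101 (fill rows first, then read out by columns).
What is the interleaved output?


Matrix:
  00001
  11010
  00011
  01101
Read columns: 01000101000101101011

01000101000101101011


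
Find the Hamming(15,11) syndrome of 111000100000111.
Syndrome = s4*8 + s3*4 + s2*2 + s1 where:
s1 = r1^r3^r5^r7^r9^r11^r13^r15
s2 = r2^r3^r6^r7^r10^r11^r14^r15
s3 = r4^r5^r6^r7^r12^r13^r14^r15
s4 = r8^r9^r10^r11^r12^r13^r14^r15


s1=1, s2=1, s3=0, s4=1

Syndrome = 11 (error at position 11)


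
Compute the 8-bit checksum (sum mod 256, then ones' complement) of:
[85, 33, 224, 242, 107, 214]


Sum = 905 mod 256 = 137
Complement = 118

118


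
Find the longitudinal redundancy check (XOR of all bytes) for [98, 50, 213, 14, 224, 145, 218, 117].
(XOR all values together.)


XOR chain: 98 ^ 50 ^ 213 ^ 14 ^ 224 ^ 145 ^ 218 ^ 117 = 85

85


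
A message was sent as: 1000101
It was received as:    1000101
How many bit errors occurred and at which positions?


XOR: 0000000

0 errors (received matches sent)


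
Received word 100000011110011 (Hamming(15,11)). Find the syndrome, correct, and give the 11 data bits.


Syndrome = 0: no error detected

Data: 00001110011 (no errors)


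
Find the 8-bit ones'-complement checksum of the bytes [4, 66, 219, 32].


Sum = 321 mod 256 = 65
Complement = 190

190


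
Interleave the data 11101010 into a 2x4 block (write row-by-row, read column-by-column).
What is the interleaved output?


Matrix:
  1110
  1010
Read columns: 11101100

11101100


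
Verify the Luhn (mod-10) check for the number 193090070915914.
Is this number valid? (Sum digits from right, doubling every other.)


Luhn sum = 53
53 mod 10 = 3

Invalid (Luhn sum mod 10 = 3)


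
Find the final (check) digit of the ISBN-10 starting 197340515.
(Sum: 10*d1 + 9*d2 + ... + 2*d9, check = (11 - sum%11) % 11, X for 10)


Weighted sum: 225
225 mod 11 = 5

Check digit: 6


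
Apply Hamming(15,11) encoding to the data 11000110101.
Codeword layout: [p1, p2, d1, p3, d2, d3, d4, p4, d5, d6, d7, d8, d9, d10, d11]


Parity bits: p1=1, p2=0, p3=1, p4=0

101110000110101


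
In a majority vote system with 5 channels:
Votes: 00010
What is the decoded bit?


Ones: 1 out of 5
Threshold: 3

0 (1/5 voted 1)


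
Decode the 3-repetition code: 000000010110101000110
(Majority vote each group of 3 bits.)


Groups: 000, 000, 010, 110, 101, 000, 110
Majority votes: 0001101

0001101


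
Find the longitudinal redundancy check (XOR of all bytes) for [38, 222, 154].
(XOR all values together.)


XOR chain: 38 ^ 222 ^ 154 = 98

98


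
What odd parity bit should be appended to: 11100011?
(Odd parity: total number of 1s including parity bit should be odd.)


Number of 1s in data: 5
Parity bit: 0

0


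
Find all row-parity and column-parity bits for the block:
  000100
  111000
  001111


Row parities: 110
Column parities: 110011

Row P: 110, Col P: 110011, Corner: 0


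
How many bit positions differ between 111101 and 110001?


XOR: 001100
Count of 1s: 2

2


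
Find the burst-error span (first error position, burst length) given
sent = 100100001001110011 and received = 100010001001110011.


XOR: 000110000000000000

Burst at position 3, length 2


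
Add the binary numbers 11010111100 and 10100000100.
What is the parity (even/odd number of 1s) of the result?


11010111100 = 1724
10100000100 = 1284
Sum = 3008 = 101111000000
1s count = 5

odd parity (5 ones in 101111000000)


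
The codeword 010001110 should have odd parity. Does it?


Number of 1s: 4

No, parity error (4 ones)


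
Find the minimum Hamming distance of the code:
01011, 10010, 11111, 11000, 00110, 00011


Comparing all pairs, minimum distance: 1
Can detect 0 errors, correct 0 errors

1


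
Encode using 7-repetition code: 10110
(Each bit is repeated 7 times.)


Each bit -> 7 copies

11111110000000111111111111110000000


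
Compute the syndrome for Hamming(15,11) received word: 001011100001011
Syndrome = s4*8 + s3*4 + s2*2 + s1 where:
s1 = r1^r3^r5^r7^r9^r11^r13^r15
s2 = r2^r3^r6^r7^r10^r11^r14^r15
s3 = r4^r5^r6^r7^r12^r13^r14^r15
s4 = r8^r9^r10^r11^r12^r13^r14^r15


s1=0, s2=1, s3=0, s4=1

Syndrome = 10 (error at position 10)


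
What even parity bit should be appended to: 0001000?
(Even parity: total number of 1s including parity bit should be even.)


Number of 1s in data: 1
Parity bit: 1

1


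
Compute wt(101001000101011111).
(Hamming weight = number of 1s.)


Counting 1s in 101001000101011111

10


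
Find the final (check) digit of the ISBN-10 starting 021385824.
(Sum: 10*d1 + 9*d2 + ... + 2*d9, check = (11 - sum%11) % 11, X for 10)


Weighted sum: 166
166 mod 11 = 1

Check digit: X


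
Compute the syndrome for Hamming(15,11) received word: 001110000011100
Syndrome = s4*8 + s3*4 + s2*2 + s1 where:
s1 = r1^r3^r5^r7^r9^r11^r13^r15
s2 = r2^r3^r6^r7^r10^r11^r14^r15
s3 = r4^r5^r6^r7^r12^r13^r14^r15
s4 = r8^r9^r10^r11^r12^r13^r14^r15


s1=0, s2=0, s3=0, s4=1

Syndrome = 8 (error at position 8)


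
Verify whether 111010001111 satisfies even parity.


Number of 1s: 8

Yes, parity is correct (8 ones)


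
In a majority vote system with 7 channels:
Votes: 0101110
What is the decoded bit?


Ones: 4 out of 7
Threshold: 4

1 (4/7 voted 1)


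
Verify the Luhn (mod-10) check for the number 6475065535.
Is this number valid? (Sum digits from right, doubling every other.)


Luhn sum = 40
40 mod 10 = 0

Valid (Luhn sum mod 10 = 0)


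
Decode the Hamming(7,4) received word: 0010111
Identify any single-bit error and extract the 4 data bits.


Syndrome = 7: error at position 7

Data: 1110 (corrected bit 7)


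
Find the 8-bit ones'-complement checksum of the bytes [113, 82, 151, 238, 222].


Sum = 806 mod 256 = 38
Complement = 217

217


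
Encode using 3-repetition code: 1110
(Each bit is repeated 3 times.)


Each bit -> 3 copies

111111111000


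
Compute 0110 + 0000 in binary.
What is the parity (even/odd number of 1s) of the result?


0110 = 6
0000 = 0
Sum = 6 = 110
1s count = 2

even parity (2 ones in 110)


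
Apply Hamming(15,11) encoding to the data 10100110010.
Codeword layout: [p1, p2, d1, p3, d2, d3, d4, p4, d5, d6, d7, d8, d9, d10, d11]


Parity bits: p1=0, p2=1, p3=0, p4=1

011001010110010


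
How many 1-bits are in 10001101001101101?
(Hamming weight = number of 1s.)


Counting 1s in 10001101001101101

9


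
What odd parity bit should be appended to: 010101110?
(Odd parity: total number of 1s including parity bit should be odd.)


Number of 1s in data: 5
Parity bit: 0

0


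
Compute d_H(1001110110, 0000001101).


XOR: 1001111011
Count of 1s: 7

7


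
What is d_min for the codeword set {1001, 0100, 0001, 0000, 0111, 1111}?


Comparing all pairs, minimum distance: 1
Can detect 0 errors, correct 0 errors

1


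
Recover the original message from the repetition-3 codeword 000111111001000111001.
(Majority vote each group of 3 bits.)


Groups: 000, 111, 111, 001, 000, 111, 001
Majority votes: 0110010

0110010


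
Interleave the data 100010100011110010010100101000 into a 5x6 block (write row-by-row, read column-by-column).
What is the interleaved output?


Matrix:
  100010
  100011
  110010
  010100
  101000
Read columns: 111010011000001000101110001000

111010011000001000101110001000


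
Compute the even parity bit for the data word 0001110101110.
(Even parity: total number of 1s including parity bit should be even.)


Number of 1s in data: 7
Parity bit: 1

1


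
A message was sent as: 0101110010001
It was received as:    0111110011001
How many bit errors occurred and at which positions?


XOR: 0010000001000

2 error(s) at position(s): 2, 9


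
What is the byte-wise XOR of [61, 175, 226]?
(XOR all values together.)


XOR chain: 61 ^ 175 ^ 226 = 112

112


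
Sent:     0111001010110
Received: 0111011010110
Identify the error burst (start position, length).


XOR: 0000010000000

Burst at position 5, length 1


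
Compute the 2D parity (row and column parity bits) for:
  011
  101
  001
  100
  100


Row parities: 00111
Column parities: 111

Row P: 00111, Col P: 111, Corner: 1


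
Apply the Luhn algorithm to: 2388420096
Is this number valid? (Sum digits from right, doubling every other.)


Luhn sum = 47
47 mod 10 = 7

Invalid (Luhn sum mod 10 = 7)


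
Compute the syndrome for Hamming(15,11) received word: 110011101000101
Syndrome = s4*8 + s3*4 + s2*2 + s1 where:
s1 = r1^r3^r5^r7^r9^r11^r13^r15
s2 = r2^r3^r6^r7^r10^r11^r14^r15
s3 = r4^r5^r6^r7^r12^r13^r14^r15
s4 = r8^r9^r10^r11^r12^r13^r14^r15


s1=0, s2=0, s3=1, s4=1

Syndrome = 12 (error at position 12)


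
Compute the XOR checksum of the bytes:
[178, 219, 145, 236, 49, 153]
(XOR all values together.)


XOR chain: 178 ^ 219 ^ 145 ^ 236 ^ 49 ^ 153 = 188

188


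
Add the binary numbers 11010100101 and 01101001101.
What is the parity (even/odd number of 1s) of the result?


11010100101 = 1701
01101001101 = 845
Sum = 2546 = 100111110010
1s count = 7

odd parity (7 ones in 100111110010)


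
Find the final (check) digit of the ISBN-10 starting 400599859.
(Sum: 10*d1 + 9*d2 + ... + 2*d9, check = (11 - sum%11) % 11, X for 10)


Weighted sum: 239
239 mod 11 = 8

Check digit: 3


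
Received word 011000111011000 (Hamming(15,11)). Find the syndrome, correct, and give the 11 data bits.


Syndrome = 0: no error detected

Data: 10011011000 (no errors)


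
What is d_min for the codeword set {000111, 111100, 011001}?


Comparing all pairs, minimum distance: 3
Can detect 2 errors, correct 1 errors

3


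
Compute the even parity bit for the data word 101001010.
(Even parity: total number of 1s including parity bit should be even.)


Number of 1s in data: 4
Parity bit: 0

0


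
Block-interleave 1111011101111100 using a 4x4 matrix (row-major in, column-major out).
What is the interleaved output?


Matrix:
  1111
  0111
  0111
  1100
Read columns: 1001111111101110

1001111111101110


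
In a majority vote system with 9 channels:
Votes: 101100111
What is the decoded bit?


Ones: 6 out of 9
Threshold: 5

1 (6/9 voted 1)


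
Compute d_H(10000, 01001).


XOR: 11001
Count of 1s: 3

3


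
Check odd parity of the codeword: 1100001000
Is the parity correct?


Number of 1s: 3

Yes, parity is correct (3 ones)


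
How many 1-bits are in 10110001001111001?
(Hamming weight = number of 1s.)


Counting 1s in 10110001001111001

9


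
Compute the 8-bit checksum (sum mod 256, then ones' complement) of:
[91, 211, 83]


Sum = 385 mod 256 = 129
Complement = 126

126


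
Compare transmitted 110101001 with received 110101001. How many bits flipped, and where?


XOR: 000000000

0 errors (received matches sent)


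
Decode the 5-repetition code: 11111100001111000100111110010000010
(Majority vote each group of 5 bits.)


Groups: 11111, 10000, 11110, 00100, 11111, 00100, 00010
Majority votes: 1010100

1010100


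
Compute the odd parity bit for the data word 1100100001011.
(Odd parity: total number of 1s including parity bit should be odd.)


Number of 1s in data: 6
Parity bit: 1

1


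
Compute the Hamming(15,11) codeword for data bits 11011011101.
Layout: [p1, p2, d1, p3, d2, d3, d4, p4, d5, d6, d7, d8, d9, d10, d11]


Parity bits: p1=1, p2=0, p3=1, p4=1

101110111011101


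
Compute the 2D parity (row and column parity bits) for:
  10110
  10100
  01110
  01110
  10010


Row parities: 10110
Column parities: 10000

Row P: 10110, Col P: 10000, Corner: 1


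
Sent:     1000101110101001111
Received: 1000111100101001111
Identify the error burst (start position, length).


XOR: 0000010010000000000

Burst at position 5, length 4


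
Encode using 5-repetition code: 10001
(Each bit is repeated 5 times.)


Each bit -> 5 copies

1111100000000000000011111


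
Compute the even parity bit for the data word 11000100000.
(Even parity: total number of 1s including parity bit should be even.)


Number of 1s in data: 3
Parity bit: 1

1


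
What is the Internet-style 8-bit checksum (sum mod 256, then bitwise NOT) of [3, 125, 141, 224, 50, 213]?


Sum = 756 mod 256 = 244
Complement = 11

11


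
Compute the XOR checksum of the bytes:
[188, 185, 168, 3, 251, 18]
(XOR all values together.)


XOR chain: 188 ^ 185 ^ 168 ^ 3 ^ 251 ^ 18 = 71

71


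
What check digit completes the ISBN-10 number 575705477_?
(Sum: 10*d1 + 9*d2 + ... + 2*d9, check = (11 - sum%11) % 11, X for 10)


Weighted sum: 278
278 mod 11 = 3

Check digit: 8


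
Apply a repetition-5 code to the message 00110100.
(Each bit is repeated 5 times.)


Each bit -> 5 copies

0000000000111111111100000111110000000000


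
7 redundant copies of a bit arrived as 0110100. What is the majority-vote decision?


Ones: 3 out of 7
Threshold: 4

0 (3/7 voted 1)


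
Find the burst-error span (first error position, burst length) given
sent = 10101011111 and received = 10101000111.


XOR: 00000011000

Burst at position 6, length 2


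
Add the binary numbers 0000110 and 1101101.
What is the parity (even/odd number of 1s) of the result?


0000110 = 6
1101101 = 109
Sum = 115 = 1110011
1s count = 5

odd parity (5 ones in 1110011)


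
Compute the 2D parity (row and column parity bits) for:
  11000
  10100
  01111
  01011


Row parities: 0001
Column parities: 01000

Row P: 0001, Col P: 01000, Corner: 1


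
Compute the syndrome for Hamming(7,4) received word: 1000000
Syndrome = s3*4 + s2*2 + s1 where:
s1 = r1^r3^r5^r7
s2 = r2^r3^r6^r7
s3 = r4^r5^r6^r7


s1=1, s2=0, s3=0

Syndrome = 1 (error at position 1)


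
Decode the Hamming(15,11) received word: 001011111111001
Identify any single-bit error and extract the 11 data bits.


Syndrome = 4: error at position 4

Data: 11111111001 (corrected bit 4)


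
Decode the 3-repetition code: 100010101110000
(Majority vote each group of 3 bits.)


Groups: 100, 010, 101, 110, 000
Majority votes: 00110

00110


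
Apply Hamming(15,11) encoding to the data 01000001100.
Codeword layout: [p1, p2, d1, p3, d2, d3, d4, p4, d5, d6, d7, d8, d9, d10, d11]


Parity bits: p1=0, p2=0, p3=1, p4=0

000110000001100


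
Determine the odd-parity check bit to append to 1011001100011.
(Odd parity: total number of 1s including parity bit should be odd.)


Number of 1s in data: 7
Parity bit: 0

0


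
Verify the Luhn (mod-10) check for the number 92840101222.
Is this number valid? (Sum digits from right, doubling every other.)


Luhn sum = 41
41 mod 10 = 1

Invalid (Luhn sum mod 10 = 1)


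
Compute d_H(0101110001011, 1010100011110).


XOR: 1111010010101
Count of 1s: 8

8


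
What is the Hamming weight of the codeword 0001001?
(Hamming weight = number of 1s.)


Counting 1s in 0001001

2


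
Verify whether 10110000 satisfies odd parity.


Number of 1s: 3

Yes, parity is correct (3 ones)


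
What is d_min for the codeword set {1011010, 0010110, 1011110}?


Comparing all pairs, minimum distance: 1
Can detect 0 errors, correct 0 errors

1


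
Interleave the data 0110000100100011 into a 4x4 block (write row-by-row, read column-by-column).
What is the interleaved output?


Matrix:
  0110
  0001
  0010
  0011
Read columns: 0000100010110101

0000100010110101


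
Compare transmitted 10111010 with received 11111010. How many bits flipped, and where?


XOR: 01000000

1 error(s) at position(s): 1


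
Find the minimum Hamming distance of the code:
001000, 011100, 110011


Comparing all pairs, minimum distance: 2
Can detect 1 errors, correct 0 errors

2


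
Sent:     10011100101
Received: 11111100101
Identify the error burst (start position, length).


XOR: 01100000000

Burst at position 1, length 2


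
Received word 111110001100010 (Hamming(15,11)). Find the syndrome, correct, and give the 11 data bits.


Syndrome = 12: error at position 12

Data: 11001101010 (corrected bit 12)


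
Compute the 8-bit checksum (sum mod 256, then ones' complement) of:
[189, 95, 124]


Sum = 408 mod 256 = 152
Complement = 103

103


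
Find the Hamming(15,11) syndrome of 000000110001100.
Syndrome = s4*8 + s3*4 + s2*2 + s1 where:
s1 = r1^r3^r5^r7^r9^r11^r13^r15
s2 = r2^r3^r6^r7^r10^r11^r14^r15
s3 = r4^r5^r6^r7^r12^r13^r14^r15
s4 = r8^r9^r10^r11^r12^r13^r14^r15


s1=0, s2=1, s3=1, s4=1

Syndrome = 14 (error at position 14)


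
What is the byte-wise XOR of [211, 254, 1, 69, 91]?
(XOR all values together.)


XOR chain: 211 ^ 254 ^ 1 ^ 69 ^ 91 = 50

50


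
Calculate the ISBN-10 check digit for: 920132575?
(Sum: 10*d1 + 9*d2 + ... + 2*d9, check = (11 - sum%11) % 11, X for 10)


Weighted sum: 194
194 mod 11 = 7

Check digit: 4


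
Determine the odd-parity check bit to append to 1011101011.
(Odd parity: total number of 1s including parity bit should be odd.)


Number of 1s in data: 7
Parity bit: 0

0


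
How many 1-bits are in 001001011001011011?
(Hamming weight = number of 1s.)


Counting 1s in 001001011001011011

9


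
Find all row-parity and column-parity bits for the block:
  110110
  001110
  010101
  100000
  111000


Row parities: 01111
Column parities: 110101

Row P: 01111, Col P: 110101, Corner: 0


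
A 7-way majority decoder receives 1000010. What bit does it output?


Ones: 2 out of 7
Threshold: 4

0 (2/7 voted 1)


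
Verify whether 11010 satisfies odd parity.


Number of 1s: 3

Yes, parity is correct (3 ones)


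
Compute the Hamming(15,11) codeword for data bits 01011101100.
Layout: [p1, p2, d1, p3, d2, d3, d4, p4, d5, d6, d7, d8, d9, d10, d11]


Parity bits: p1=0, p2=0, p3=0, p4=0

000010101101100


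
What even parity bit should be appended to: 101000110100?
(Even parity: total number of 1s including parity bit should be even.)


Number of 1s in data: 5
Parity bit: 1

1


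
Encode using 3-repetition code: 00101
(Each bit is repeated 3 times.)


Each bit -> 3 copies

000000111000111


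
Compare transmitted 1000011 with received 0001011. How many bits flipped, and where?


XOR: 1001000

2 error(s) at position(s): 0, 3


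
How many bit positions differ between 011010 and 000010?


XOR: 011000
Count of 1s: 2

2


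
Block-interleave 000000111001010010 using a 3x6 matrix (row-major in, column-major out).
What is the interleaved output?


Matrix:
  000000
  111001
  010010
Read columns: 010011010000001010

010011010000001010


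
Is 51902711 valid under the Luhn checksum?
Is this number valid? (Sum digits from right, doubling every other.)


Luhn sum = 25
25 mod 10 = 5

Invalid (Luhn sum mod 10 = 5)


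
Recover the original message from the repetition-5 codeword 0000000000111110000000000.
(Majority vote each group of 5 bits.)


Groups: 00000, 00000, 11111, 00000, 00000
Majority votes: 00100

00100


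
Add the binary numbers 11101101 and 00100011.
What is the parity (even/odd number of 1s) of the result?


11101101 = 237
00100011 = 35
Sum = 272 = 100010000
1s count = 2

even parity (2 ones in 100010000)


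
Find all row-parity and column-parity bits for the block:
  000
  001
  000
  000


Row parities: 0100
Column parities: 001

Row P: 0100, Col P: 001, Corner: 1


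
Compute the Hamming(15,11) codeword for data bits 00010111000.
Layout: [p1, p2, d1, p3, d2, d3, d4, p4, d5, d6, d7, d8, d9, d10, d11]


Parity bits: p1=0, p2=1, p3=0, p4=1

010000110111000


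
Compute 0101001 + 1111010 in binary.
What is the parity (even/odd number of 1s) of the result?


0101001 = 41
1111010 = 122
Sum = 163 = 10100011
1s count = 4

even parity (4 ones in 10100011)


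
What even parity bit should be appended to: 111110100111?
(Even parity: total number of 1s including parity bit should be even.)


Number of 1s in data: 9
Parity bit: 1

1


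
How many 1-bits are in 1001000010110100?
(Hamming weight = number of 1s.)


Counting 1s in 1001000010110100

6


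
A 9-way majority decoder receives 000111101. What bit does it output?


Ones: 5 out of 9
Threshold: 5

1 (5/9 voted 1)


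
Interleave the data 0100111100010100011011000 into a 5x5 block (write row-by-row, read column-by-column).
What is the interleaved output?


Matrix:
  01001
  11100
  01010
  00110
  11000
Read columns: 0100111101010100011010000

0100111101010100011010000


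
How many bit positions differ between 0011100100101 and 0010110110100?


XOR: 0001010010001
Count of 1s: 4

4


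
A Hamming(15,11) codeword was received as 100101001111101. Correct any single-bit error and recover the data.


Syndrome = 5: error at position 5

Data: 01101111101 (corrected bit 5)


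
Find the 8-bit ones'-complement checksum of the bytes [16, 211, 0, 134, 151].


Sum = 512 mod 256 = 0
Complement = 255

255


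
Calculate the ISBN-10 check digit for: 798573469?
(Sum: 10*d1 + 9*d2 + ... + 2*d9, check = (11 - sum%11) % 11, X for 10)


Weighted sum: 359
359 mod 11 = 7

Check digit: 4


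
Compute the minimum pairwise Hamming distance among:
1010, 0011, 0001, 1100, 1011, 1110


Comparing all pairs, minimum distance: 1
Can detect 0 errors, correct 0 errors

1


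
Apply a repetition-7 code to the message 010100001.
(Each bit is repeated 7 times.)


Each bit -> 7 copies

000000011111110000000111111100000000000000000000000000001111111


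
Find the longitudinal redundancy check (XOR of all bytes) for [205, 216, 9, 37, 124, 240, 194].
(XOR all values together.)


XOR chain: 205 ^ 216 ^ 9 ^ 37 ^ 124 ^ 240 ^ 194 = 119

119


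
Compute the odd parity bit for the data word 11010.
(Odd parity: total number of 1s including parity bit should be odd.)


Number of 1s in data: 3
Parity bit: 0

0


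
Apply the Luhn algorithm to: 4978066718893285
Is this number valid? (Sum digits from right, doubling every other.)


Luhn sum = 92
92 mod 10 = 2

Invalid (Luhn sum mod 10 = 2)


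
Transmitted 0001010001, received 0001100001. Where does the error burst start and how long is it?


XOR: 0000110000

Burst at position 4, length 2


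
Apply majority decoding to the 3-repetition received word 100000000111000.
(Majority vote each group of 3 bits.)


Groups: 100, 000, 000, 111, 000
Majority votes: 00010

00010


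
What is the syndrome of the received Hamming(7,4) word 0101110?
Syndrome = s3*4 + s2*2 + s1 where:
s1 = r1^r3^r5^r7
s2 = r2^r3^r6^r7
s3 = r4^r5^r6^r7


s1=1, s2=0, s3=1

Syndrome = 5 (error at position 5)


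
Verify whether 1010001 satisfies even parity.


Number of 1s: 3

No, parity error (3 ones)


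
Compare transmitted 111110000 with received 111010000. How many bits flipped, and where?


XOR: 000100000

1 error(s) at position(s): 3


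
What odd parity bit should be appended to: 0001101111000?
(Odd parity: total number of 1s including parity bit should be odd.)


Number of 1s in data: 6
Parity bit: 1

1


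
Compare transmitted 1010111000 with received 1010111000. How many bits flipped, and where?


XOR: 0000000000

0 errors (received matches sent)


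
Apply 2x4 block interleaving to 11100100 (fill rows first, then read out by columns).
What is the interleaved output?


Matrix:
  1110
  0100
Read columns: 10111000

10111000


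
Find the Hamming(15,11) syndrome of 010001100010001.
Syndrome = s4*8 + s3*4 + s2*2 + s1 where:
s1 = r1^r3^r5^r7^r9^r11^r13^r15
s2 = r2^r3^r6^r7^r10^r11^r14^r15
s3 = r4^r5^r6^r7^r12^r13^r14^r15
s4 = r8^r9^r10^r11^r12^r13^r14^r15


s1=1, s2=1, s3=1, s4=0

Syndrome = 7 (error at position 7)


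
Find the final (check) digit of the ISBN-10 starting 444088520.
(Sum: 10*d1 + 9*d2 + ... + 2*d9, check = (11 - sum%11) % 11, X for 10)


Weighted sum: 222
222 mod 11 = 2

Check digit: 9


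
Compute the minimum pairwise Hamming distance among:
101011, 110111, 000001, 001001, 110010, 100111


Comparing all pairs, minimum distance: 1
Can detect 0 errors, correct 0 errors

1


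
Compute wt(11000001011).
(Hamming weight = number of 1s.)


Counting 1s in 11000001011

5


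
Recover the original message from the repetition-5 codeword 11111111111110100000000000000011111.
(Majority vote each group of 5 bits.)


Groups: 11111, 11111, 11101, 00000, 00000, 00000, 11111
Majority votes: 1110001

1110001


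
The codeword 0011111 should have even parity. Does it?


Number of 1s: 5

No, parity error (5 ones)


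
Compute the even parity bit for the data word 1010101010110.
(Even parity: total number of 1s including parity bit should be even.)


Number of 1s in data: 7
Parity bit: 1

1


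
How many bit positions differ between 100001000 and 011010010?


XOR: 111011010
Count of 1s: 6

6


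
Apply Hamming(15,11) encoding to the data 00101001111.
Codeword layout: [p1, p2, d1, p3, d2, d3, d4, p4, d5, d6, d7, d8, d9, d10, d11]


Parity bits: p1=1, p2=1, p3=1, p4=1

110101011001111


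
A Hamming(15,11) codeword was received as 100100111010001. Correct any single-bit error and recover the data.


Syndrome = 7: error at position 7

Data: 00001010001 (corrected bit 7)


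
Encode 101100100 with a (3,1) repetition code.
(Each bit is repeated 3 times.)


Each bit -> 3 copies

111000111111000000111000000


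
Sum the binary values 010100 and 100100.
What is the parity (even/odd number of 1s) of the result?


010100 = 20
100100 = 36
Sum = 56 = 111000
1s count = 3

odd parity (3 ones in 111000)


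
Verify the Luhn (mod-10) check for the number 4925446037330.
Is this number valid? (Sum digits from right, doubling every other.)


Luhn sum = 51
51 mod 10 = 1

Invalid (Luhn sum mod 10 = 1)


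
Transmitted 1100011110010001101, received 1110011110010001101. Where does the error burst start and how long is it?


XOR: 0010000000000000000

Burst at position 2, length 1


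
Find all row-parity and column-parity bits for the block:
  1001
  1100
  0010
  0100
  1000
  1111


Row parities: 001110
Column parities: 0100

Row P: 001110, Col P: 0100, Corner: 1


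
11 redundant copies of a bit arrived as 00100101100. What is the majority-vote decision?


Ones: 4 out of 11
Threshold: 6

0 (4/11 voted 1)


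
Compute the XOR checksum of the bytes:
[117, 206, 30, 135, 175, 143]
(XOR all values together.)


XOR chain: 117 ^ 206 ^ 30 ^ 135 ^ 175 ^ 143 = 2

2


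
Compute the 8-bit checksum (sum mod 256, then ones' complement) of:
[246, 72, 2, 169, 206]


Sum = 695 mod 256 = 183
Complement = 72

72


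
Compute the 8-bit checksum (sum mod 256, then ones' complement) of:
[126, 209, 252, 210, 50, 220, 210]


Sum = 1277 mod 256 = 253
Complement = 2

2


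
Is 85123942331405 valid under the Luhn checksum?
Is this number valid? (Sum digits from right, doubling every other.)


Luhn sum = 61
61 mod 10 = 1

Invalid (Luhn sum mod 10 = 1)


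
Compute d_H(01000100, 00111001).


XOR: 01111101
Count of 1s: 6

6


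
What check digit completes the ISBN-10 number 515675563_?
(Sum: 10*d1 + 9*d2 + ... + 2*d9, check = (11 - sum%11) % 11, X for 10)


Weighted sum: 252
252 mod 11 = 10

Check digit: 1


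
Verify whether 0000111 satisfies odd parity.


Number of 1s: 3

Yes, parity is correct (3 ones)


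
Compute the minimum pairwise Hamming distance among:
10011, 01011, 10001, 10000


Comparing all pairs, minimum distance: 1
Can detect 0 errors, correct 0 errors

1


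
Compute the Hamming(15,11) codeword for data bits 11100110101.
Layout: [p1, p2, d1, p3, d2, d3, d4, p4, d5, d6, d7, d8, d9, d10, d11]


Parity bits: p1=1, p2=1, p3=0, p4=0

111011000110101


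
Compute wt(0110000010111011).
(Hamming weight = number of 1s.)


Counting 1s in 0110000010111011

8


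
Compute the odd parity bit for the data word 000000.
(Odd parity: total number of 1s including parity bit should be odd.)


Number of 1s in data: 0
Parity bit: 1

1


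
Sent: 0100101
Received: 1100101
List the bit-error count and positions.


XOR: 1000000

1 error(s) at position(s): 0


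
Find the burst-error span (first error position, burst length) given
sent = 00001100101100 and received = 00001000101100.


XOR: 00000100000000

Burst at position 5, length 1


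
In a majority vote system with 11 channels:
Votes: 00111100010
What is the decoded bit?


Ones: 5 out of 11
Threshold: 6

0 (5/11 voted 1)


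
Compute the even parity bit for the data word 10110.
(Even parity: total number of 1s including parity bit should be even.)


Number of 1s in data: 3
Parity bit: 1

1


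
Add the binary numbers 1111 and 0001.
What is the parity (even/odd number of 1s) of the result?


1111 = 15
0001 = 1
Sum = 16 = 10000
1s count = 1

odd parity (1 ones in 10000)


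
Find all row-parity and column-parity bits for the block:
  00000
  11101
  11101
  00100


Row parities: 0001
Column parities: 00100

Row P: 0001, Col P: 00100, Corner: 1


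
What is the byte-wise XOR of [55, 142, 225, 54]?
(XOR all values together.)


XOR chain: 55 ^ 142 ^ 225 ^ 54 = 110

110


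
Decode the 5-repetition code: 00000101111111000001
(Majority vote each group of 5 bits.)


Groups: 00000, 10111, 11110, 00001
Majority votes: 0110

0110


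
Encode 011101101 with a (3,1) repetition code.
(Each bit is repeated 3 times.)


Each bit -> 3 copies

000111111111000111111000111


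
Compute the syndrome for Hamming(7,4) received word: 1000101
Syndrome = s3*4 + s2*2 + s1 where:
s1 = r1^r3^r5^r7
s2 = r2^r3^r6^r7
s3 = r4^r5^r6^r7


s1=1, s2=1, s3=0

Syndrome = 3 (error at position 3)


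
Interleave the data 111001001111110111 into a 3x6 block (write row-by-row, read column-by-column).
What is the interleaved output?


Matrix:
  111001
  001111
  110111
Read columns: 101101110011011111

101101110011011111


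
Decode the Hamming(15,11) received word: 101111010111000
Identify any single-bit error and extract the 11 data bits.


Syndrome = 0: no error detected

Data: 11100111000 (no errors)


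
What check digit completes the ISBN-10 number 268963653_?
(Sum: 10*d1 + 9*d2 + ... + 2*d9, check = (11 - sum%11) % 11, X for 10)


Weighted sum: 297
297 mod 11 = 0

Check digit: 0


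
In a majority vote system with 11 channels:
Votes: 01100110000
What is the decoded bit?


Ones: 4 out of 11
Threshold: 6

0 (4/11 voted 1)


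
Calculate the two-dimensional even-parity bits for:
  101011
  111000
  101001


Row parities: 011
Column parities: 111010

Row P: 011, Col P: 111010, Corner: 0


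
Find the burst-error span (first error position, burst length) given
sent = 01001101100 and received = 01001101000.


XOR: 00000000100

Burst at position 8, length 1


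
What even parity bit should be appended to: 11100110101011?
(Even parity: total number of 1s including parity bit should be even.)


Number of 1s in data: 9
Parity bit: 1

1


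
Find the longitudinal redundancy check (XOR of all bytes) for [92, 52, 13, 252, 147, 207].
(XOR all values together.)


XOR chain: 92 ^ 52 ^ 13 ^ 252 ^ 147 ^ 207 = 197

197


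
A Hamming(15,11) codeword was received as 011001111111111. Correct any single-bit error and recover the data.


Syndrome = 0: no error detected

Data: 10111111111 (no errors)


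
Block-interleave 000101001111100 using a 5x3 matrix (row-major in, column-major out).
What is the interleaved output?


Matrix:
  000
  101
  001
  111
  100
Read columns: 010110001001110

010110001001110


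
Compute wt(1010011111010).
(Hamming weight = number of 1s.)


Counting 1s in 1010011111010

8


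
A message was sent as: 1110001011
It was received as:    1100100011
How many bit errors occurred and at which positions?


XOR: 0010101000

3 error(s) at position(s): 2, 4, 6


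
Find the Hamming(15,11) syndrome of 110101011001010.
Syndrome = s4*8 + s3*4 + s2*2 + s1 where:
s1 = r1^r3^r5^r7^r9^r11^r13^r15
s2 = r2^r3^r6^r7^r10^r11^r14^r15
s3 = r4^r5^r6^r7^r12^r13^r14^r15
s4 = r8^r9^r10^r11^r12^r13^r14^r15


s1=0, s2=1, s3=0, s4=0

Syndrome = 2 (error at position 2)


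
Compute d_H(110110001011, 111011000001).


XOR: 001101001010
Count of 1s: 5

5


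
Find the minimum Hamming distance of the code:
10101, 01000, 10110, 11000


Comparing all pairs, minimum distance: 1
Can detect 0 errors, correct 0 errors

1


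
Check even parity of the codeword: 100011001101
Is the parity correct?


Number of 1s: 6

Yes, parity is correct (6 ones)


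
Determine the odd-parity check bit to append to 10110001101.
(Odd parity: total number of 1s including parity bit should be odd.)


Number of 1s in data: 6
Parity bit: 1

1


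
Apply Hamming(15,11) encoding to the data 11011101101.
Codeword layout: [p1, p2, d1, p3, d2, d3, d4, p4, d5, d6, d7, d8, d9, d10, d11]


Parity bits: p1=0, p2=0, p3=1, p4=1

001110111101101


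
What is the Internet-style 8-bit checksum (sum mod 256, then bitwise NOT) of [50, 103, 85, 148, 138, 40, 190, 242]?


Sum = 996 mod 256 = 228
Complement = 27

27


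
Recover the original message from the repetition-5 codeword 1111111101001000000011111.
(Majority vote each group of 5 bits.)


Groups: 11111, 11101, 00100, 00000, 11111
Majority votes: 11001

11001


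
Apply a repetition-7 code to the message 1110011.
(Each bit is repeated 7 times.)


Each bit -> 7 copies

1111111111111111111110000000000000011111111111111


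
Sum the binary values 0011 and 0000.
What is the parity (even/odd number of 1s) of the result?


0011 = 3
0000 = 0
Sum = 3 = 11
1s count = 2

even parity (2 ones in 11)


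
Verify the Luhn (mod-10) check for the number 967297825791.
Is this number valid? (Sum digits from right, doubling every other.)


Luhn sum = 65
65 mod 10 = 5

Invalid (Luhn sum mod 10 = 5)


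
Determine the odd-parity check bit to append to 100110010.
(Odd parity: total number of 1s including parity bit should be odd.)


Number of 1s in data: 4
Parity bit: 1

1


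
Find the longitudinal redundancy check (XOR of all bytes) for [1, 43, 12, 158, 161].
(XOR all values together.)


XOR chain: 1 ^ 43 ^ 12 ^ 158 ^ 161 = 25

25


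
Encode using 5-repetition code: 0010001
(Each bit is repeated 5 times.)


Each bit -> 5 copies

00000000001111100000000000000011111


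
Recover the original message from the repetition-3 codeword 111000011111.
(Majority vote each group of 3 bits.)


Groups: 111, 000, 011, 111
Majority votes: 1011

1011


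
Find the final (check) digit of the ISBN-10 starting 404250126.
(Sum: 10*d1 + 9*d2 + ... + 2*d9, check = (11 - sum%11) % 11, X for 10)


Weighted sum: 138
138 mod 11 = 6

Check digit: 5


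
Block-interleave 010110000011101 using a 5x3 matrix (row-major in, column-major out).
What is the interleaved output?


Matrix:
  010
  110
  000
  011
  101
Read columns: 010011101000011

010011101000011
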